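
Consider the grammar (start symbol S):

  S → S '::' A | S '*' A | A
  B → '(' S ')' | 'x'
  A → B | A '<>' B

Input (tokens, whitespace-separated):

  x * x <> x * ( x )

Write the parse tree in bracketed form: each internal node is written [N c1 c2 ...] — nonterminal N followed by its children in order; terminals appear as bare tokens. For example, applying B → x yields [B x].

S
S * A
S * A * A
A * A * A
B * A * A
x * A * A
x * A <> B * A
x * B <> B * A
x * x <> B * A
x * x <> x * A
x * x <> x * B
x * x <> x * ( S )
x * x <> x * ( A )
x * x <> x * ( B )
x * x <> x * ( x )

[S [S [S [A [B x]]] * [A [A [B x]] <> [B x]]] * [A [B ( [S [A [B x]]] )]]]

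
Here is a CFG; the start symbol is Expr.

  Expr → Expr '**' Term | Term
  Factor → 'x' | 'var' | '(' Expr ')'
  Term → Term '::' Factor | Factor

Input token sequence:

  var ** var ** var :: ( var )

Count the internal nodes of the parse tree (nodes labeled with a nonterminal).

14

[Expr [Expr [Expr [Term [Factor var]]] ** [Term [Factor var]]] ** [Term [Term [Factor var]] :: [Factor ( [Expr [Term [Factor var]]] )]]]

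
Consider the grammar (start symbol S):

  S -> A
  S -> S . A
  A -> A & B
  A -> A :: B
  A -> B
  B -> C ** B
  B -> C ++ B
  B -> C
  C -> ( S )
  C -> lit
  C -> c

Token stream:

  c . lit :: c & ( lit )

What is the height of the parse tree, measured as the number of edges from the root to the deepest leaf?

[S [S [A [B [C c]]]] . [A [A [A [B [C lit]]] :: [B [C c]]] & [B [C ( [S [A [B [C lit]]]] )]]]]

8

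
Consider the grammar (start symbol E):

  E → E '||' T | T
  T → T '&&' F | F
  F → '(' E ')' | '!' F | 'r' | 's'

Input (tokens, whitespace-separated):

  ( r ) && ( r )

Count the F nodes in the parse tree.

[E [T [T [F ( [E [T [F r]]] )]] && [F ( [E [T [F r]]] )]]]

4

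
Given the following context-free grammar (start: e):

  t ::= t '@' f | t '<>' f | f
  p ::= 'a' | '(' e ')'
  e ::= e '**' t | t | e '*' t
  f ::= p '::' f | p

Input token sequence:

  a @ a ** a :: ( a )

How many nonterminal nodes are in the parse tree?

17

[e [e [t [t [f [p a]]] @ [f [p a]]]] ** [t [f [p a] :: [f [p ( [e [t [f [p a]]]] )]]]]]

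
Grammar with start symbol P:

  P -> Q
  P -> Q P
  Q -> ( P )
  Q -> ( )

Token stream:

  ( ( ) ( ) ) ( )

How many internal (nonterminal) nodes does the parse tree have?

[P [Q ( [P [Q ( )] [P [Q ( )]]] )] [P [Q ( )]]]

8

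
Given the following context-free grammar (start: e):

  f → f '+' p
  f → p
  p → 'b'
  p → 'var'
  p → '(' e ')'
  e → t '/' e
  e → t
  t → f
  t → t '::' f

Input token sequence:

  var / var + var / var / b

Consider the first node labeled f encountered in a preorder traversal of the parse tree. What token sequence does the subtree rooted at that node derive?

var

[e [t [f [p var]]] / [e [t [f [f [p var]] + [p var]]] / [e [t [f [p var]]] / [e [t [f [p b]]]]]]]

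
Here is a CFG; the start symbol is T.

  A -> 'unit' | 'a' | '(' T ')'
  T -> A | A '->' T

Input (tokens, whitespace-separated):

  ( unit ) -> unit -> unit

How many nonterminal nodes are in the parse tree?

8

[T [A ( [T [A unit]] )] -> [T [A unit] -> [T [A unit]]]]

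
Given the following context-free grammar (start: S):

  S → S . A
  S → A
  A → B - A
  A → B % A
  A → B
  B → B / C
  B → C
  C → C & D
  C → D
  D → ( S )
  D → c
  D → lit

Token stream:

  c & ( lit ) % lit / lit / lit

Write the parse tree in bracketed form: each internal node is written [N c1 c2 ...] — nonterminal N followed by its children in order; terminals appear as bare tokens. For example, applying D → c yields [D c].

[S [A [B [C [C [D c]] & [D ( [S [A [B [C [D lit]]]]] )]]] % [A [B [B [B [C [D lit]]] / [C [D lit]]] / [C [D lit]]]]]]

S
A
B % A
C % A
C & D % A
D & D % A
c & D % A
c & ( S ) % A
c & ( A ) % A
c & ( B ) % A
c & ( C ) % A
c & ( D ) % A
c & ( lit ) % A
c & ( lit ) % B
c & ( lit ) % B / C
c & ( lit ) % B / C / C
c & ( lit ) % C / C / C
c & ( lit ) % D / C / C
c & ( lit ) % lit / C / C
c & ( lit ) % lit / D / C
c & ( lit ) % lit / lit / C
c & ( lit ) % lit / lit / D
c & ( lit ) % lit / lit / lit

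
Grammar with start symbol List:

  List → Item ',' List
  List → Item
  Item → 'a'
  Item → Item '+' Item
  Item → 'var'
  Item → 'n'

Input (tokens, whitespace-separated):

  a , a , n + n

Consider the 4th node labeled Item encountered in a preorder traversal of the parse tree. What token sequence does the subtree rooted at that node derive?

n

[List [Item a] , [List [Item a] , [List [Item [Item n] + [Item n]]]]]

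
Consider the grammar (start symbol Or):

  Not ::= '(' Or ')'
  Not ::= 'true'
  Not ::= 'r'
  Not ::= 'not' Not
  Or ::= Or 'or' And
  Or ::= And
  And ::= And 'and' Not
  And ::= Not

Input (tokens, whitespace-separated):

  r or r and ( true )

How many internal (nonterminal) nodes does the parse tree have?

11

[Or [Or [And [Not r]]] or [And [And [Not r]] and [Not ( [Or [And [Not true]]] )]]]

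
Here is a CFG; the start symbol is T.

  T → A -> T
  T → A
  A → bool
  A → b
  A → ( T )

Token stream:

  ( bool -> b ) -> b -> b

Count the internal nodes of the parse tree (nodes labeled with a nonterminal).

[T [A ( [T [A bool] -> [T [A b]]] )] -> [T [A b] -> [T [A b]]]]

10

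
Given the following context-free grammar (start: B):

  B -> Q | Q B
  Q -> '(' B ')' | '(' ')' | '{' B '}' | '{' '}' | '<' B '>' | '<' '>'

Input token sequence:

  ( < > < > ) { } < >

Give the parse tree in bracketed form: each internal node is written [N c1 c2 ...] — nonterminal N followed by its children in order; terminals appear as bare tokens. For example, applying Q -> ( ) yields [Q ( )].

B
Q B
( B ) B
( Q B ) B
( < > B ) B
( < > Q ) B
( < > < > ) B
( < > < > ) Q B
( < > < > ) { } B
( < > < > ) { } Q
( < > < > ) { } < >

[B [Q ( [B [Q < >] [B [Q < >]]] )] [B [Q { }] [B [Q < >]]]]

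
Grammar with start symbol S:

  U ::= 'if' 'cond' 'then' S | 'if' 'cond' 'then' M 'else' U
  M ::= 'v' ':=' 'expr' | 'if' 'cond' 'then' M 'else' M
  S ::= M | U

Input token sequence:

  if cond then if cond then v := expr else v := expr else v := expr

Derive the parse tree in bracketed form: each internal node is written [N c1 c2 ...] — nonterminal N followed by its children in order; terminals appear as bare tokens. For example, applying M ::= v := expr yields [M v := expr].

S
M
if cond then M else M
if cond then if cond then M else M else M
if cond then if cond then v := expr else M else M
if cond then if cond then v := expr else v := expr else M
if cond then if cond then v := expr else v := expr else v := expr

[S [M if cond then [M if cond then [M v := expr] else [M v := expr]] else [M v := expr]]]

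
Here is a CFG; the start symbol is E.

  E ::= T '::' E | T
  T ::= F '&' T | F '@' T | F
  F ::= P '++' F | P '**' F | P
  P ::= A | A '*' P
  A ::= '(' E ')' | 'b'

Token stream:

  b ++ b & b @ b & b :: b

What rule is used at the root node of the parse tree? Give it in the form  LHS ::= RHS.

[E [T [F [P [A b]] ++ [F [P [A b]]]] & [T [F [P [A b]]] @ [T [F [P [A b]]] & [T [F [P [A b]]]]]]] :: [E [T [F [P [A b]]]]]]

E ::= T '::' E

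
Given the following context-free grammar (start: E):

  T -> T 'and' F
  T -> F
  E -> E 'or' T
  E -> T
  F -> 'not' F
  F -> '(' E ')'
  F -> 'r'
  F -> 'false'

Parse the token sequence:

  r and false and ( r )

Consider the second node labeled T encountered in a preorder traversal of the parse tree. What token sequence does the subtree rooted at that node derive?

r and false

[E [T [T [T [F r]] and [F false]] and [F ( [E [T [F r]]] )]]]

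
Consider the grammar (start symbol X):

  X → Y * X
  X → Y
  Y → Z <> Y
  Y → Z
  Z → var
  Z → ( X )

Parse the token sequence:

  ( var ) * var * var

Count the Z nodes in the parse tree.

[X [Y [Z ( [X [Y [Z var]]] )]] * [X [Y [Z var]] * [X [Y [Z var]]]]]

4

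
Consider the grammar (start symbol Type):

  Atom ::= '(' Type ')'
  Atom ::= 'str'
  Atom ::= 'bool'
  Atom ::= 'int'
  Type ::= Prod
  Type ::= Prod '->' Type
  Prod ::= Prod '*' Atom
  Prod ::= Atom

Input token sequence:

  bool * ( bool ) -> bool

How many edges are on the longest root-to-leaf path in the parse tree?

6

[Type [Prod [Prod [Atom bool]] * [Atom ( [Type [Prod [Atom bool]]] )]] -> [Type [Prod [Atom bool]]]]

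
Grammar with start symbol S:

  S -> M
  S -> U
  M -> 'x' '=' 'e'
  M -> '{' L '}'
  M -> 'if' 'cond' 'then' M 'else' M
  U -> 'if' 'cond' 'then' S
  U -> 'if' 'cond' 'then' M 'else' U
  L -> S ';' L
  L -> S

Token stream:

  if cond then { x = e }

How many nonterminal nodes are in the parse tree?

[S [U if cond then [S [M { [L [S [M x = e]]] }]]]]

7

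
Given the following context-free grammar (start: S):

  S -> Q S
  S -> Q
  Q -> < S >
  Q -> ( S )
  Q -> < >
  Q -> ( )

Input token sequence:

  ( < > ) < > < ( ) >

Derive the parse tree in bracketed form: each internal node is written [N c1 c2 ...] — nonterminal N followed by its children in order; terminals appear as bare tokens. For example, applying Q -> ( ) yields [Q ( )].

[S [Q ( [S [Q < >]] )] [S [Q < >] [S [Q < [S [Q ( )]] >]]]]

S
Q S
( S ) S
( Q ) S
( < > ) S
( < > ) Q S
( < > ) < > S
( < > ) < > Q
( < > ) < > < S >
( < > ) < > < Q >
( < > ) < > < ( ) >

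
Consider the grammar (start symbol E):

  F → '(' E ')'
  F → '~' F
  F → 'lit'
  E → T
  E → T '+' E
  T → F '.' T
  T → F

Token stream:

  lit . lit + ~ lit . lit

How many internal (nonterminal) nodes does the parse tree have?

[E [T [F lit] . [T [F lit]]] + [E [T [F ~ [F lit]] . [T [F lit]]]]]

11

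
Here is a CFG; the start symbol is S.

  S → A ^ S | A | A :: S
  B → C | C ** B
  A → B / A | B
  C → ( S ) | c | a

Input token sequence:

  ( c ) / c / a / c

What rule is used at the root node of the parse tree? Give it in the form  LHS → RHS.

[S [A [B [C ( [S [A [B [C c]]]] )]] / [A [B [C c]] / [A [B [C a]] / [A [B [C c]]]]]]]

S → A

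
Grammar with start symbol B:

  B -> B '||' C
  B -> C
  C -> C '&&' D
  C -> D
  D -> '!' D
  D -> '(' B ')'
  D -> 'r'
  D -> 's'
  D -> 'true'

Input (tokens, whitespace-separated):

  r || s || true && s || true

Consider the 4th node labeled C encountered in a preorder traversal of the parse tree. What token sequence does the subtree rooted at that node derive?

[B [B [B [B [C [D r]]] || [C [D s]]] || [C [C [D true]] && [D s]]] || [C [D true]]]

true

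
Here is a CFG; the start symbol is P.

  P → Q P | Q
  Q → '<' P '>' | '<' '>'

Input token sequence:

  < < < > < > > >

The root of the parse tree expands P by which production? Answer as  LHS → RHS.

P → Q

[P [Q < [P [Q < [P [Q < >] [P [Q < >]]] >]] >]]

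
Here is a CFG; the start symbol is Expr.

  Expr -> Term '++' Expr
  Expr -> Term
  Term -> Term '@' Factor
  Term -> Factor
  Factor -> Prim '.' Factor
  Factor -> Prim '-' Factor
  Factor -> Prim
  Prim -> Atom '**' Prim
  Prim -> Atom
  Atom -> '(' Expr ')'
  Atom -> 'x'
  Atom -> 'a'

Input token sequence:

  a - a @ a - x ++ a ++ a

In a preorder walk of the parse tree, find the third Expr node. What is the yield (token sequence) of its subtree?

a

[Expr [Term [Term [Factor [Prim [Atom a]] - [Factor [Prim [Atom a]]]]] @ [Factor [Prim [Atom a]] - [Factor [Prim [Atom x]]]]] ++ [Expr [Term [Factor [Prim [Atom a]]]] ++ [Expr [Term [Factor [Prim [Atom a]]]]]]]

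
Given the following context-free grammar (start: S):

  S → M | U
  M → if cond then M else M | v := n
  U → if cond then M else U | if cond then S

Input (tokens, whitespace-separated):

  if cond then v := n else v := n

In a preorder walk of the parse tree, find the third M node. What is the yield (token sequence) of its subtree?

v := n

[S [M if cond then [M v := n] else [M v := n]]]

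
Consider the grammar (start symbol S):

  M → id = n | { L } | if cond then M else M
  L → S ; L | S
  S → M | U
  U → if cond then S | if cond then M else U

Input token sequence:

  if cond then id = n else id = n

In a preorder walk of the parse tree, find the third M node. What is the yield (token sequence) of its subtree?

[S [M if cond then [M id = n] else [M id = n]]]

id = n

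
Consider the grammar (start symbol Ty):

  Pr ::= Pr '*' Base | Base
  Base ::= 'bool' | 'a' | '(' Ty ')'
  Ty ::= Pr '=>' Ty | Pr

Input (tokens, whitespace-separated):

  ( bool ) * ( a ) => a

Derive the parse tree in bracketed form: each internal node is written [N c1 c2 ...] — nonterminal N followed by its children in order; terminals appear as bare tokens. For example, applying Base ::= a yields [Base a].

[Ty [Pr [Pr [Base ( [Ty [Pr [Base bool]]] )]] * [Base ( [Ty [Pr [Base a]]] )]] => [Ty [Pr [Base a]]]]

Ty
Pr => Ty
Pr * Base => Ty
Base * Base => Ty
( Ty ) * Base => Ty
( Pr ) * Base => Ty
( Base ) * Base => Ty
( bool ) * Base => Ty
( bool ) * ( Ty ) => Ty
( bool ) * ( Pr ) => Ty
( bool ) * ( Base ) => Ty
( bool ) * ( a ) => Ty
( bool ) * ( a ) => Pr
( bool ) * ( a ) => Base
( bool ) * ( a ) => a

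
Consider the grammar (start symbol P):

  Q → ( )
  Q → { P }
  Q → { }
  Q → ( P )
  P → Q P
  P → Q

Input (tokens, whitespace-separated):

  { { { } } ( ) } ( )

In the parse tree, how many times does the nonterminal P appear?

5

[P [Q { [P [Q { [P [Q { }]] }] [P [Q ( )]]] }] [P [Q ( )]]]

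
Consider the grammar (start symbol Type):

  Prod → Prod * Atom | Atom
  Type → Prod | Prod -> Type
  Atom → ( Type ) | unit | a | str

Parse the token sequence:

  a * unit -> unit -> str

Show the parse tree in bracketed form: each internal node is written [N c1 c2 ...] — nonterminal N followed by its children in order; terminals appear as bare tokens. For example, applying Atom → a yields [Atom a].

Type
Prod -> Type
Prod * Atom -> Type
Atom * Atom -> Type
a * Atom -> Type
a * unit -> Type
a * unit -> Prod -> Type
a * unit -> Atom -> Type
a * unit -> unit -> Type
a * unit -> unit -> Prod
a * unit -> unit -> Atom
a * unit -> unit -> str

[Type [Prod [Prod [Atom a]] * [Atom unit]] -> [Type [Prod [Atom unit]] -> [Type [Prod [Atom str]]]]]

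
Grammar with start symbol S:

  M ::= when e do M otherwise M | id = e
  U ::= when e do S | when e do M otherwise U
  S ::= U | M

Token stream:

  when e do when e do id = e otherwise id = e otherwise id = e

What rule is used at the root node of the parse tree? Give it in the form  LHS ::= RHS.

S ::= M

[S [M when e do [M when e do [M id = e] otherwise [M id = e]] otherwise [M id = e]]]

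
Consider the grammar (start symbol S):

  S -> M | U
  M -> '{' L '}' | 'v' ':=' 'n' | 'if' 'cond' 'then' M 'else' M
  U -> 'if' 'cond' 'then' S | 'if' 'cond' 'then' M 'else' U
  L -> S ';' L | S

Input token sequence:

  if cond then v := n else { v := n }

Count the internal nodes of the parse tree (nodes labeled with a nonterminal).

[S [M if cond then [M v := n] else [M { [L [S [M v := n]]] }]]]

7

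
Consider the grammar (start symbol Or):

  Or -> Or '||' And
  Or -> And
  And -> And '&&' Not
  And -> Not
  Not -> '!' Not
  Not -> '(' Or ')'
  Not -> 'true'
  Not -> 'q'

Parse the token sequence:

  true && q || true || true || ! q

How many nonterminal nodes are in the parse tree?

15

[Or [Or [Or [Or [And [And [Not true]] && [Not q]]] || [And [Not true]]] || [And [Not true]]] || [And [Not ! [Not q]]]]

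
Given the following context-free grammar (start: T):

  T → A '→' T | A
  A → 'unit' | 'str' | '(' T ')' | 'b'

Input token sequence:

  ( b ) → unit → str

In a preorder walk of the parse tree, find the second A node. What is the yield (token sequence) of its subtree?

[T [A ( [T [A b]] )] → [T [A unit] → [T [A str]]]]

b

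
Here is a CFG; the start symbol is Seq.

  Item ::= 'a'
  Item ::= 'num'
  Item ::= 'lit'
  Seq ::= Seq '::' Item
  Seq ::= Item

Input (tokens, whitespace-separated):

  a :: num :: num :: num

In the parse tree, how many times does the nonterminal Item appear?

[Seq [Seq [Seq [Seq [Item a]] :: [Item num]] :: [Item num]] :: [Item num]]

4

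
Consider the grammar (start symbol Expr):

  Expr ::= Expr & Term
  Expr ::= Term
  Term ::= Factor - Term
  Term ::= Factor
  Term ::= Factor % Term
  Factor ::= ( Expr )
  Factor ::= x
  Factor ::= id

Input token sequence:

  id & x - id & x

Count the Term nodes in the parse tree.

[Expr [Expr [Expr [Term [Factor id]]] & [Term [Factor x] - [Term [Factor id]]]] & [Term [Factor x]]]

4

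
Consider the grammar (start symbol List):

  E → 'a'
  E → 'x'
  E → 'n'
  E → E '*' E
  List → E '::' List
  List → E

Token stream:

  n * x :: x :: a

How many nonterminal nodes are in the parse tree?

8

[List [E [E n] * [E x]] :: [List [E x] :: [List [E a]]]]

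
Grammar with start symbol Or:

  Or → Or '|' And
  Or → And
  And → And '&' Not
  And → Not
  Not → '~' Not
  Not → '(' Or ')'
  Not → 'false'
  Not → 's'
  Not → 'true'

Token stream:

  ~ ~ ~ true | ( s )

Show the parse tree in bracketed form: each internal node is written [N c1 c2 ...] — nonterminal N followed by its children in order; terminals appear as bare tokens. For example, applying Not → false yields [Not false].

Or
Or | And
And | And
Not | And
~ Not | And
~ ~ Not | And
~ ~ ~ Not | And
~ ~ ~ true | And
~ ~ ~ true | Not
~ ~ ~ true | ( Or )
~ ~ ~ true | ( And )
~ ~ ~ true | ( Not )
~ ~ ~ true | ( s )

[Or [Or [And [Not ~ [Not ~ [Not ~ [Not true]]]]]] | [And [Not ( [Or [And [Not s]]] )]]]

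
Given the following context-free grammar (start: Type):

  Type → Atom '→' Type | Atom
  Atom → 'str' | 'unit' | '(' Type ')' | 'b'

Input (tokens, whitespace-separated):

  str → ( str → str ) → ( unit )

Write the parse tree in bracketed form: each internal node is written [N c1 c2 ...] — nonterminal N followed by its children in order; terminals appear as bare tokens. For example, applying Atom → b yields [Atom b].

Type
Atom → Type
str → Type
str → Atom → Type
str → ( Type ) → Type
str → ( Atom → Type ) → Type
str → ( str → Type ) → Type
str → ( str → Atom ) → Type
str → ( str → str ) → Type
str → ( str → str ) → Atom
str → ( str → str ) → ( Type )
str → ( str → str ) → ( Atom )
str → ( str → str ) → ( unit )

[Type [Atom str] → [Type [Atom ( [Type [Atom str] → [Type [Atom str]]] )] → [Type [Atom ( [Type [Atom unit]] )]]]]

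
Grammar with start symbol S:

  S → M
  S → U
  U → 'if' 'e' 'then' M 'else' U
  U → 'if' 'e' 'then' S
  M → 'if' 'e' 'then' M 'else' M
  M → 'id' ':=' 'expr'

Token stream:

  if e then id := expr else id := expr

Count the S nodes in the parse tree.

1

[S [M if e then [M id := expr] else [M id := expr]]]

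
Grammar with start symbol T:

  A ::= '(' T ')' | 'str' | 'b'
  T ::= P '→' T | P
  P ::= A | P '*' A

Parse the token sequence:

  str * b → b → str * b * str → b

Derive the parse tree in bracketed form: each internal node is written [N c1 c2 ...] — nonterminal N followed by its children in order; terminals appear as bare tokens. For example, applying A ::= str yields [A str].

T
P → T
P * A → T
A * A → T
str * A → T
str * b → T
str * b → P → T
str * b → A → T
str * b → b → T
str * b → b → P → T
str * b → b → P * A → T
str * b → b → P * A * A → T
str * b → b → A * A * A → T
str * b → b → str * A * A → T
str * b → b → str * b * A → T
str * b → b → str * b * str → T
str * b → b → str * b * str → P
str * b → b → str * b * str → A
str * b → b → str * b * str → b

[T [P [P [A str]] * [A b]] → [T [P [A b]] → [T [P [P [P [A str]] * [A b]] * [A str]] → [T [P [A b]]]]]]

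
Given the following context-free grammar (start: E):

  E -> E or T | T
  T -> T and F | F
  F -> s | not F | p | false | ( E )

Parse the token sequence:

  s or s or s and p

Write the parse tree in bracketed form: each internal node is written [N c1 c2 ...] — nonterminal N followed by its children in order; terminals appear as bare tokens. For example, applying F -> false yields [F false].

[E [E [E [T [F s]]] or [T [F s]]] or [T [T [F s]] and [F p]]]

E
E or T
E or T or T
T or T or T
F or T or T
s or T or T
s or F or T
s or s or T
s or s or T and F
s or s or F and F
s or s or s and F
s or s or s and p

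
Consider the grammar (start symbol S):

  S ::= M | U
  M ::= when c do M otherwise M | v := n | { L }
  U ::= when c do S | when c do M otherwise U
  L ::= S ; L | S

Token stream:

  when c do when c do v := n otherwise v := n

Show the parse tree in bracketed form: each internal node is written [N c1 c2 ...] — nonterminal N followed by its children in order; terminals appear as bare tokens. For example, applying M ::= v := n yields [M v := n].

S
U
when c do S
when c do M
when c do when c do M otherwise M
when c do when c do v := n otherwise M
when c do when c do v := n otherwise v := n

[S [U when c do [S [M when c do [M v := n] otherwise [M v := n]]]]]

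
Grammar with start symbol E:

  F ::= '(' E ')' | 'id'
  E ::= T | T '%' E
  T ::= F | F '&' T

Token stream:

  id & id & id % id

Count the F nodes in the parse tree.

[E [T [F id] & [T [F id] & [T [F id]]]] % [E [T [F id]]]]

4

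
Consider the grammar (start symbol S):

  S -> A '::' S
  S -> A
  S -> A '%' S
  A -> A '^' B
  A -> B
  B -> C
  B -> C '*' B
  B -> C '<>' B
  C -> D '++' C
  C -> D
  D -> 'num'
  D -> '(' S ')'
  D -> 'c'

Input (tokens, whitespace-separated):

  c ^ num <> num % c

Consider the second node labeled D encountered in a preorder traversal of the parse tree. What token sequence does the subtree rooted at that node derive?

num

[S [A [A [B [C [D c]]]] ^ [B [C [D num]] <> [B [C [D num]]]]] % [S [A [B [C [D c]]]]]]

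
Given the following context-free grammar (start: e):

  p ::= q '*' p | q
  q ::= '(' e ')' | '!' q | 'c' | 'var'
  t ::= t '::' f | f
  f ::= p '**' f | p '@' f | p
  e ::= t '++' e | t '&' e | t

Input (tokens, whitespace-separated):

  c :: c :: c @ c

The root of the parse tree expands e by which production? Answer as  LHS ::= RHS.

e ::= t

[e [t [t [t [f [p [q c]]]] :: [f [p [q c]]]] :: [f [p [q c]] @ [f [p [q c]]]]]]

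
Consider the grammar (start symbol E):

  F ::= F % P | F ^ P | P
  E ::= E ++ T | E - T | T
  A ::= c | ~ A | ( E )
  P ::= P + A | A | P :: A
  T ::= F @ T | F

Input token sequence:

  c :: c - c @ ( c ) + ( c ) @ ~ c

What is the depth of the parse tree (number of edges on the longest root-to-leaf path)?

12

[E [E [T [F [P [P [A c]] :: [A c]]]]] - [T [F [P [A c]]] @ [T [F [P [P [A ( [E [T [F [P [A c]]]]] )]] + [A ( [E [T [F [P [A c]]]]] )]]] @ [T [F [P [A ~ [A c]]]]]]]]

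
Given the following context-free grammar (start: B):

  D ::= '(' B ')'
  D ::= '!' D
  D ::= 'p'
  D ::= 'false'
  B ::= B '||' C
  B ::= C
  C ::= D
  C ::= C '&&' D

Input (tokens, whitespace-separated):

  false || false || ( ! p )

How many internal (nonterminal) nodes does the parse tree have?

13

[B [B [B [C [D false]]] || [C [D false]]] || [C [D ( [B [C [D ! [D p]]]] )]]]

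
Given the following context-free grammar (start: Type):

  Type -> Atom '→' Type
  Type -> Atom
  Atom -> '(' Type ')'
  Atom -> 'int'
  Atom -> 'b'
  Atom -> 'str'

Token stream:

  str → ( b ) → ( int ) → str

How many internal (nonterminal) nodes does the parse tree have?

12

[Type [Atom str] → [Type [Atom ( [Type [Atom b]] )] → [Type [Atom ( [Type [Atom int]] )] → [Type [Atom str]]]]]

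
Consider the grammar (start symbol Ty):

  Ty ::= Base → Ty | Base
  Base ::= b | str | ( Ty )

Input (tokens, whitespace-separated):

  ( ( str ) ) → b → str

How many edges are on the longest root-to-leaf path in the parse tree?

6

[Ty [Base ( [Ty [Base ( [Ty [Base str]] )]] )] → [Ty [Base b] → [Ty [Base str]]]]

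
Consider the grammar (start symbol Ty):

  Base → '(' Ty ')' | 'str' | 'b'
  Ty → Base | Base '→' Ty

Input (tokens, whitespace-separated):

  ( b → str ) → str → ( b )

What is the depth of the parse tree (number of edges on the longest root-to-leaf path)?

6

[Ty [Base ( [Ty [Base b] → [Ty [Base str]]] )] → [Ty [Base str] → [Ty [Base ( [Ty [Base b]] )]]]]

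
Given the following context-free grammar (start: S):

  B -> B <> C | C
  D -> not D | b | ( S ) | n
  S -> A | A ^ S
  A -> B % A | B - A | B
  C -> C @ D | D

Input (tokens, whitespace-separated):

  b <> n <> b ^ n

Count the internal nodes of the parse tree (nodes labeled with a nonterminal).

16

[S [A [B [B [B [C [D b]]] <> [C [D n]]] <> [C [D b]]]] ^ [S [A [B [C [D n]]]]]]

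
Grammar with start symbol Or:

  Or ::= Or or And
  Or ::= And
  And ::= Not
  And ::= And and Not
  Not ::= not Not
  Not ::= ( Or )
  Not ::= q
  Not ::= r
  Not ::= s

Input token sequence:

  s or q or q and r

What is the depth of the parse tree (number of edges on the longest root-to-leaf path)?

5

[Or [Or [Or [And [Not s]]] or [And [Not q]]] or [And [And [Not q]] and [Not r]]]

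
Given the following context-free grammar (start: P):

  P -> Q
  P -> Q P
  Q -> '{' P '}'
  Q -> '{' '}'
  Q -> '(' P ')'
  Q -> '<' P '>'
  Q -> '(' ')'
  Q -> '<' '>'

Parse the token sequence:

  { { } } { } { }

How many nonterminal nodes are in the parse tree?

8

[P [Q { [P [Q { }]] }] [P [Q { }] [P [Q { }]]]]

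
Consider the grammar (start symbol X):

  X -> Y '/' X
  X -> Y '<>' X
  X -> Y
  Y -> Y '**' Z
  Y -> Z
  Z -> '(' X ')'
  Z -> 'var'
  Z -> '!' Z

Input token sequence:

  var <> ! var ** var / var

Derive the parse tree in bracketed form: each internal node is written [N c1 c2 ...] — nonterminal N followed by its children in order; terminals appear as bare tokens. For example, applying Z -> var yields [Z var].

X
Y <> X
Z <> X
var <> X
var <> Y / X
var <> Y ** Z / X
var <> Z ** Z / X
var <> ! Z ** Z / X
var <> ! var ** Z / X
var <> ! var ** var / X
var <> ! var ** var / Y
var <> ! var ** var / Z
var <> ! var ** var / var

[X [Y [Z var]] <> [X [Y [Y [Z ! [Z var]]] ** [Z var]] / [X [Y [Z var]]]]]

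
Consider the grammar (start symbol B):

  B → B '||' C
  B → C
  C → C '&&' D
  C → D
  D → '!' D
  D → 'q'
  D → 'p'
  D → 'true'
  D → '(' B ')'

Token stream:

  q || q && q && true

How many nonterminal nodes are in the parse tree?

[B [B [C [D q]]] || [C [C [C [D q]] && [D q]] && [D true]]]

10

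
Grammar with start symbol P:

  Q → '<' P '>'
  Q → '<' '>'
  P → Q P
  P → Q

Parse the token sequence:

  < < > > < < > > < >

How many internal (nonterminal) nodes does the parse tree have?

10

[P [Q < [P [Q < >]] >] [P [Q < [P [Q < >]] >] [P [Q < >]]]]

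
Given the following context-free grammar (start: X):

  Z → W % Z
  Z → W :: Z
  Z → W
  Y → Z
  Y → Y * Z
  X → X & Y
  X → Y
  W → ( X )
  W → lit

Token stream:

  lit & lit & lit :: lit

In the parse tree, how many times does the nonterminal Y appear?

[X [X [X [Y [Z [W lit]]]] & [Y [Z [W lit]]]] & [Y [Z [W lit] :: [Z [W lit]]]]]

3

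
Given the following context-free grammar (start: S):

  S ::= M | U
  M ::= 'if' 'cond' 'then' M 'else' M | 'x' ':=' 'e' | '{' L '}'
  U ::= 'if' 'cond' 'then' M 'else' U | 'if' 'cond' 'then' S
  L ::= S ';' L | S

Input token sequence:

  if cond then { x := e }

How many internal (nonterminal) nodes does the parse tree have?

7

[S [U if cond then [S [M { [L [S [M x := e]]] }]]]]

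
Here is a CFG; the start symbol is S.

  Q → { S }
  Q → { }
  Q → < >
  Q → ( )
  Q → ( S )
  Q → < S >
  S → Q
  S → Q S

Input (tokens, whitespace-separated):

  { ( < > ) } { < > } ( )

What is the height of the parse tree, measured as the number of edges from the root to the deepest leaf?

[S [Q { [S [Q ( [S [Q < >]] )]] }] [S [Q { [S [Q < >]] }] [S [Q ( )]]]]

6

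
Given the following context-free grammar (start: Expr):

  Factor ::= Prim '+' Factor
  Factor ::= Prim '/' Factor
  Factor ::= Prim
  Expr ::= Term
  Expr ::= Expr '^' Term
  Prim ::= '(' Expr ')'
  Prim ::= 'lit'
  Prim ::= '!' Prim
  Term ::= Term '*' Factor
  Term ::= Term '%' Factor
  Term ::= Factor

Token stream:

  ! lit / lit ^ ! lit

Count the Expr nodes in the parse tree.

[Expr [Expr [Term [Factor [Prim ! [Prim lit]] / [Factor [Prim lit]]]]] ^ [Term [Factor [Prim ! [Prim lit]]]]]

2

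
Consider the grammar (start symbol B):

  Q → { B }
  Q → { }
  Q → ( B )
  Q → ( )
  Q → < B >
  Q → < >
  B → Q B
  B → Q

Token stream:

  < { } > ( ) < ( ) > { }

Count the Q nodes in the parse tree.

6

[B [Q < [B [Q { }]] >] [B [Q ( )] [B [Q < [B [Q ( )]] >] [B [Q { }]]]]]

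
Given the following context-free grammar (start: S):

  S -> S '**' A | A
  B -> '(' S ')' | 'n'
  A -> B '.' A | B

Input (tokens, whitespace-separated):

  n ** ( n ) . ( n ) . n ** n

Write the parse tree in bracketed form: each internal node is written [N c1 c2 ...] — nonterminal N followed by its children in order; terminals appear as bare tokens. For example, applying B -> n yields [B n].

[S [S [S [A [B n]]] ** [A [B ( [S [A [B n]]] )] . [A [B ( [S [A [B n]]] )] . [A [B n]]]]] ** [A [B n]]]

S
S ** A
S ** A ** A
A ** A ** A
B ** A ** A
n ** A ** A
n ** B . A ** A
n ** ( S ) . A ** A
n ** ( A ) . A ** A
n ** ( B ) . A ** A
n ** ( n ) . A ** A
n ** ( n ) . B . A ** A
n ** ( n ) . ( S ) . A ** A
n ** ( n ) . ( A ) . A ** A
n ** ( n ) . ( B ) . A ** A
n ** ( n ) . ( n ) . A ** A
n ** ( n ) . ( n ) . B ** A
n ** ( n ) . ( n ) . n ** A
n ** ( n ) . ( n ) . n ** B
n ** ( n ) . ( n ) . n ** n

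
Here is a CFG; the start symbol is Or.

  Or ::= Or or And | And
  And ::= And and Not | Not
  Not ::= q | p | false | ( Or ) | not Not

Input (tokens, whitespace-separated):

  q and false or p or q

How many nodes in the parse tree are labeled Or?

3

[Or [Or [Or [And [And [Not q]] and [Not false]]] or [And [Not p]]] or [And [Not q]]]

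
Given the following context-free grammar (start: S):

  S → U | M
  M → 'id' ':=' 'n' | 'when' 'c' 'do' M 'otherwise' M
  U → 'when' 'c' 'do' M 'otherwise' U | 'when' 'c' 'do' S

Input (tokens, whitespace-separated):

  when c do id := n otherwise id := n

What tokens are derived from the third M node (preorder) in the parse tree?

[S [M when c do [M id := n] otherwise [M id := n]]]

id := n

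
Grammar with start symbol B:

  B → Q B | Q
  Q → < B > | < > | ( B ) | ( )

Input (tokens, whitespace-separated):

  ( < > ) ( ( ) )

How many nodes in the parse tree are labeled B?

4

[B [Q ( [B [Q < >]] )] [B [Q ( [B [Q ( )]] )]]]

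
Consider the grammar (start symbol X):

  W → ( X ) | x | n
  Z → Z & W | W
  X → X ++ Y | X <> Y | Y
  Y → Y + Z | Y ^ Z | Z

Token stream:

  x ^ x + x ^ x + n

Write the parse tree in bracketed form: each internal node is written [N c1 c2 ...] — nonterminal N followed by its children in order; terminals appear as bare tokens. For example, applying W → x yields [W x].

[X [Y [Y [Y [Y [Y [Z [W x]]] ^ [Z [W x]]] + [Z [W x]]] ^ [Z [W x]]] + [Z [W n]]]]

X
Y
Y + Z
Y ^ Z + Z
Y + Z ^ Z + Z
Y ^ Z + Z ^ Z + Z
Z ^ Z + Z ^ Z + Z
W ^ Z + Z ^ Z + Z
x ^ Z + Z ^ Z + Z
x ^ W + Z ^ Z + Z
x ^ x + Z ^ Z + Z
x ^ x + W ^ Z + Z
x ^ x + x ^ Z + Z
x ^ x + x ^ W + Z
x ^ x + x ^ x + Z
x ^ x + x ^ x + W
x ^ x + x ^ x + n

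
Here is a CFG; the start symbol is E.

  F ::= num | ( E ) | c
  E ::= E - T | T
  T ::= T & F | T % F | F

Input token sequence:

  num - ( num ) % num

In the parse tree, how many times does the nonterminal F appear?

4

[E [E [T [F num]]] - [T [T [F ( [E [T [F num]]] )]] % [F num]]]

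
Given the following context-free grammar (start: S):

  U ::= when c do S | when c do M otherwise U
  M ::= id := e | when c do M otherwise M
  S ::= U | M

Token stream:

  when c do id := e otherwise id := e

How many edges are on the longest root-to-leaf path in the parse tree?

[S [M when c do [M id := e] otherwise [M id := e]]]

3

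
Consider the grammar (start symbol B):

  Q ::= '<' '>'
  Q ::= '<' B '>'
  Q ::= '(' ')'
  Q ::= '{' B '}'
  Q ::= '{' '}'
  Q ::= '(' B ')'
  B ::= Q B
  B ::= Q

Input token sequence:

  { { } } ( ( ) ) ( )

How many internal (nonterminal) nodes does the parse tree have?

[B [Q { [B [Q { }]] }] [B [Q ( [B [Q ( )]] )] [B [Q ( )]]]]

10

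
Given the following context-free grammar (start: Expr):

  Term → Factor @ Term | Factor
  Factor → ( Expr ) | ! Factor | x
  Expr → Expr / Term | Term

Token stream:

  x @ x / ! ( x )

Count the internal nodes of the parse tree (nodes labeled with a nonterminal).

[Expr [Expr [Term [Factor x] @ [Term [Factor x]]]] / [Term [Factor ! [Factor ( [Expr [Term [Factor x]]] )]]]]

12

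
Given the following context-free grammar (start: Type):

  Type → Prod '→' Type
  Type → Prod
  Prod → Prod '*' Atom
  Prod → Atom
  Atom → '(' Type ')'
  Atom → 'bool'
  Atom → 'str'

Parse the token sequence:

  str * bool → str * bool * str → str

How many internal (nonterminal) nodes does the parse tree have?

15

[Type [Prod [Prod [Atom str]] * [Atom bool]] → [Type [Prod [Prod [Prod [Atom str]] * [Atom bool]] * [Atom str]] → [Type [Prod [Atom str]]]]]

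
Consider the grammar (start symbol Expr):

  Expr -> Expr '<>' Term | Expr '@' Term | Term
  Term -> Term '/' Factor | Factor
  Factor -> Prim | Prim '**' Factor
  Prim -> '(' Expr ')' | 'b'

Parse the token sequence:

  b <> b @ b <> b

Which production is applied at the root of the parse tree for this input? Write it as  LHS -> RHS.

Expr -> Expr '<>' Term

[Expr [Expr [Expr [Expr [Term [Factor [Prim b]]]] <> [Term [Factor [Prim b]]]] @ [Term [Factor [Prim b]]]] <> [Term [Factor [Prim b]]]]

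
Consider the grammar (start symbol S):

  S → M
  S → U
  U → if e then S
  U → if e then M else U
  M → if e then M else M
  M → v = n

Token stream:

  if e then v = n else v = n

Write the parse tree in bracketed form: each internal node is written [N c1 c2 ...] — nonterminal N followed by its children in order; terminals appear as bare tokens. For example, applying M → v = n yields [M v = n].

S
M
if e then M else M
if e then v = n else M
if e then v = n else v = n

[S [M if e then [M v = n] else [M v = n]]]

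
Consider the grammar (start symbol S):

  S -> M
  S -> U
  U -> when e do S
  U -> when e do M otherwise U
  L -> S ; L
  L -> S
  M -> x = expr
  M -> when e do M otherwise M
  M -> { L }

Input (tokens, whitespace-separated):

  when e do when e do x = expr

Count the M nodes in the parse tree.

[S [U when e do [S [U when e do [S [M x = expr]]]]]]

1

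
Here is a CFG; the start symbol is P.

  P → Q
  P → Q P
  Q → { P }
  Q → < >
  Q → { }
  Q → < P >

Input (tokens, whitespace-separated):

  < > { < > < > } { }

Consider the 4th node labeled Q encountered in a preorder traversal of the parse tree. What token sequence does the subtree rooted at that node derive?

[P [Q < >] [P [Q { [P [Q < >] [P [Q < >]]] }] [P [Q { }]]]]

< >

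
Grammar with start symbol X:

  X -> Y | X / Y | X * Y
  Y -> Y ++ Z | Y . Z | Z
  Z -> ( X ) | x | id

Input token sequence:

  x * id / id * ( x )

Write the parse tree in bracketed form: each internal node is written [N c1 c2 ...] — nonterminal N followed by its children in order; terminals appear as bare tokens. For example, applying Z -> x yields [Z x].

X
X * Y
X / Y * Y
X * Y / Y * Y
Y * Y / Y * Y
Z * Y / Y * Y
x * Y / Y * Y
x * Z / Y * Y
x * id / Y * Y
x * id / Z * Y
x * id / id * Y
x * id / id * Z
x * id / id * ( X )
x * id / id * ( Y )
x * id / id * ( Z )
x * id / id * ( x )

[X [X [X [X [Y [Z x]]] * [Y [Z id]]] / [Y [Z id]]] * [Y [Z ( [X [Y [Z x]]] )]]]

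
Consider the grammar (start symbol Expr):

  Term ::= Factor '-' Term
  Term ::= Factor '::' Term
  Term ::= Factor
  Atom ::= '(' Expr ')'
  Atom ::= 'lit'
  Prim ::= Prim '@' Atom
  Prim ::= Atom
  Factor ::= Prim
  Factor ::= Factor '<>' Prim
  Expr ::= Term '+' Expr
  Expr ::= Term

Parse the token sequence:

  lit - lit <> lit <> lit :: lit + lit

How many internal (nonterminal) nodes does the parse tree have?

[Expr [Term [Factor [Prim [Atom lit]]] - [Term [Factor [Factor [Factor [Prim [Atom lit]]] <> [Prim [Atom lit]]] <> [Prim [Atom lit]]] :: [Term [Factor [Prim [Atom lit]]]]]] + [Expr [Term [Factor [Prim [Atom lit]]]]]]

24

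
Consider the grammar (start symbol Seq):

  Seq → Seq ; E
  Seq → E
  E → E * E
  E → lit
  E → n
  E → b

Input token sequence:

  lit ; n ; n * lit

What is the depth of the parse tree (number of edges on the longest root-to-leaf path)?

4

[Seq [Seq [Seq [E lit]] ; [E n]] ; [E [E n] * [E lit]]]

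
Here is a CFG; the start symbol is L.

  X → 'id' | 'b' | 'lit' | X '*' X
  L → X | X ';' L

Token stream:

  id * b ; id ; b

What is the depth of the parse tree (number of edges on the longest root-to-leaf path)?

4

[L [X [X id] * [X b]] ; [L [X id] ; [L [X b]]]]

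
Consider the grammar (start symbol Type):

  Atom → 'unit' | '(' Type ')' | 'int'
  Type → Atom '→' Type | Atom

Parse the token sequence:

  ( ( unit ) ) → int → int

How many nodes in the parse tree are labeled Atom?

5

[Type [Atom ( [Type [Atom ( [Type [Atom unit]] )]] )] → [Type [Atom int] → [Type [Atom int]]]]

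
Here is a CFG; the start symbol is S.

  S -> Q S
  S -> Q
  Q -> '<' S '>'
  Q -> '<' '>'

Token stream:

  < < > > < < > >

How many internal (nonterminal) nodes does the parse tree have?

8

[S [Q < [S [Q < >]] >] [S [Q < [S [Q < >]] >]]]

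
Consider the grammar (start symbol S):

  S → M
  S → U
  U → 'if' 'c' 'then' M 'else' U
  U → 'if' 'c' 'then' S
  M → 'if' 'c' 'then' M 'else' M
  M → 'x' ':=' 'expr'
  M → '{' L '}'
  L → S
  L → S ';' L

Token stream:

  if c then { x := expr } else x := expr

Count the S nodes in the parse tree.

2

[S [M if c then [M { [L [S [M x := expr]]] }] else [M x := expr]]]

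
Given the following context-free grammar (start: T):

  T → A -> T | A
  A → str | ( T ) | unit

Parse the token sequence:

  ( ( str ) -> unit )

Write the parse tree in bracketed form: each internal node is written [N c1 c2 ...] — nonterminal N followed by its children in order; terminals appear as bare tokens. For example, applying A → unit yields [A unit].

[T [A ( [T [A ( [T [A str]] )] -> [T [A unit]]] )]]

T
A
( T )
( A -> T )
( ( T ) -> T )
( ( A ) -> T )
( ( str ) -> T )
( ( str ) -> A )
( ( str ) -> unit )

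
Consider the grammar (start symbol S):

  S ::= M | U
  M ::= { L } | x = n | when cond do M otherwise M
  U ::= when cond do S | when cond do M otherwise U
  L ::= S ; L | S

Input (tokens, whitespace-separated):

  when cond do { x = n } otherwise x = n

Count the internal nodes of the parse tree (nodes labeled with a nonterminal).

7

[S [M when cond do [M { [L [S [M x = n]]] }] otherwise [M x = n]]]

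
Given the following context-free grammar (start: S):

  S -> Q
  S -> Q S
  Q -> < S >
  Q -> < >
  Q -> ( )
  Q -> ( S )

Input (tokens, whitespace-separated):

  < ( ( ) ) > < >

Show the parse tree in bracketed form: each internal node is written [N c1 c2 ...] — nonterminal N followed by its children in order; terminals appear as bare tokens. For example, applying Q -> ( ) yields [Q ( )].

[S [Q < [S [Q ( [S [Q ( )]] )]] >] [S [Q < >]]]

S
Q S
< S > S
< Q > S
< ( S ) > S
< ( Q ) > S
< ( ( ) ) > S
< ( ( ) ) > Q
< ( ( ) ) > < >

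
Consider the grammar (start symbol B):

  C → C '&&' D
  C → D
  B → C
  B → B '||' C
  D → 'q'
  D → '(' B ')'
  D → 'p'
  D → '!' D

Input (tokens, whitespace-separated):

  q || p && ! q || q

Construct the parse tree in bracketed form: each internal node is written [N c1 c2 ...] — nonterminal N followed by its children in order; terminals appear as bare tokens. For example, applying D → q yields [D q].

[B [B [B [C [D q]]] || [C [C [D p]] && [D ! [D q]]]] || [C [D q]]]

B
B || C
B || C || C
C || C || C
D || C || C
q || C || C
q || C && D || C
q || D && D || C
q || p && D || C
q || p && ! D || C
q || p && ! q || C
q || p && ! q || D
q || p && ! q || q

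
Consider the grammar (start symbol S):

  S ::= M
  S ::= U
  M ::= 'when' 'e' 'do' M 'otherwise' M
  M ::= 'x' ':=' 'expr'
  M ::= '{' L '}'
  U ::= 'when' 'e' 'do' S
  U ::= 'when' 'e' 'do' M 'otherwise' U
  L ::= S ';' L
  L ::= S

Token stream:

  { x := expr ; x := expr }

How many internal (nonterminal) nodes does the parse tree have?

8

[S [M { [L [S [M x := expr]] ; [L [S [M x := expr]]]] }]]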